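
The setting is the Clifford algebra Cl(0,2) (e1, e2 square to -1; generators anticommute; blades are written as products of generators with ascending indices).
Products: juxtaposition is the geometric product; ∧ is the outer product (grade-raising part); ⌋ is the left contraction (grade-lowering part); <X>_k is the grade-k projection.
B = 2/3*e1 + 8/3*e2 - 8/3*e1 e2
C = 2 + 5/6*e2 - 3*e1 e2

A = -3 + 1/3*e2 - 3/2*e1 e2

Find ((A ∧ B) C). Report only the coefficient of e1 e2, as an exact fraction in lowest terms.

step 1: -2*e1 - 8*e2 + 70/9*e1 e2
step 2: 30 + 365/27*e1 - 22*e2 + 125/9*e1 e2
Answer: 125/9


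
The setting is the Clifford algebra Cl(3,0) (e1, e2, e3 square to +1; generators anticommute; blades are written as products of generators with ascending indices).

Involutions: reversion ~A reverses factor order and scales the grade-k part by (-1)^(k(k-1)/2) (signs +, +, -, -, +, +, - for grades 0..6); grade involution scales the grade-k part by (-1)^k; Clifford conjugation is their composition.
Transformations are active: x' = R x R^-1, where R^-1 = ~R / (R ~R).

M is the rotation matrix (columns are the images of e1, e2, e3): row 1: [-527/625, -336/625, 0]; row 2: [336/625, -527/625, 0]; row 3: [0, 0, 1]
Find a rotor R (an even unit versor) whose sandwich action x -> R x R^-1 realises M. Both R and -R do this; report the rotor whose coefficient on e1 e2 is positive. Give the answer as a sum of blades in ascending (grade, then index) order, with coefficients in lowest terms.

Method: write R = a + b12*e1 e2 + b13*e1 e3 + b23*e2 e3 with a^2 + b12^2 + b13^2 + b23^2 = 1 (so R^-1 = ~R). Expanding the columns R e_j ~R gives tr M = 4a^2 - 1 and, from the antisymmetric part, M21 - M12 = -4a*b12, M13 - M31 = 4a*b13, M32 - M23 = -4a*b23.
Here tr M = -429/625, so a^2 = (1 + tr M)/4 = 49/625 and a = ±7/25. Taking a = 7/25: M21 - M12 = 672/625, M13 - M31 = 0, M32 - M23 = 0, giving b12 = -24/25, b13 = 0, b23 = 0, i.e. R = 7/25 - 24/25*e1 e2.
Its e1 e2 coefficient is negative, so report the other preimage -R.
Answer: -7/25 + 24/25*e1 e2. Why the constraint matters: R and -R act identically through the sandwich — M has trace -429/625 either way — so only the sign condition on e1 e2 picks one of the two preimages.


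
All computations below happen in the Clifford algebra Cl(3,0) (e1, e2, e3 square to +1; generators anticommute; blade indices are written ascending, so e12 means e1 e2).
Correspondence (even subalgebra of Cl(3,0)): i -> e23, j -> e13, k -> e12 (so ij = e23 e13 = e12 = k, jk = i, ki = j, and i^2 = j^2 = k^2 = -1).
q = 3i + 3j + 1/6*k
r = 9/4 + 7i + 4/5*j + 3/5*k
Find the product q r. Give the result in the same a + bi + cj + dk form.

In blades: q = 1/6*e12 + 3*e13 + 3*e23, r = 9/4 + 3/5*e12 + 4/5*e13 + 7*e23.
Distribute q over r term by term (generator squares from the signature, products reordered to ascending indices): (1/6*e12)*r = -1/10 + 3/8*e12 + 7/6*e13 - 2/15*e23; (3*e13)*r = -12/5 - 21*e12 + 27/4*e13 + 9/5*e23; (3*e23)*r = -21 + 12/5*e12 - 9/5*e13 + 27/4*e23.
Sum: -47/2 - 729/40*e12 + 367/60*e13 + 101/12*e23; translating back through the correspondence:
Answer: -47/2 + 101/12*i + 367/60*j - 729/40*k


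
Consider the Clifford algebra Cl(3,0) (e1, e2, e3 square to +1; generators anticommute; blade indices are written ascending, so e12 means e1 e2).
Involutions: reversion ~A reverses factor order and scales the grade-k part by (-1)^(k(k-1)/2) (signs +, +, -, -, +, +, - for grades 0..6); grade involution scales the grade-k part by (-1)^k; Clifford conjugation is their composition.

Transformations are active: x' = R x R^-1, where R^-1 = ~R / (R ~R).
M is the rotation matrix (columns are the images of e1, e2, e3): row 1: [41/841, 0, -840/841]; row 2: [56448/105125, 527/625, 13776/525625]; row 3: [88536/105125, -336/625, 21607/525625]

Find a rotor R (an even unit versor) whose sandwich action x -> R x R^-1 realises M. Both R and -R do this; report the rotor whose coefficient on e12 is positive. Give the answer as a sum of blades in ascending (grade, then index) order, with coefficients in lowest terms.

Method: write R = a + b12*e12 + b13*e13 + b23*e23 with a^2 + b12^2 + b13^2 + b23^2 = 1 (so R^-1 = ~R). Expanding the columns R e_j ~R gives tr M = 4a^2 - 1 and, from the antisymmetric part, M21 - M12 = -4a*b12, M13 - M31 = 4a*b13, M32 - M23 = -4a*b23.
Here tr M = 490439/525625, so a^2 = (1 + tr M)/4 = 254016/525625 and a = ±504/725. Taking a = 504/725: M21 - M12 = 56448/105125, M13 - M31 = -193536/105125, M32 - M23 = -296352/525625, giving b12 = -28/145, b13 = -96/145, b23 = 147/725, i.e. R = 504/725 - 28/145*e12 - 96/145*e13 + 147/725*e23.
Its e12 coefficient is negative, so report the other preimage -R.
Answer: -504/725 + 28/145*e12 + 96/145*e13 - 147/725*e23. Sheet selection: the two-to-one cover makes ±R indistinguishable at the matrix level (trace 490439/525625), so uniqueness comes from the required sign on e12.


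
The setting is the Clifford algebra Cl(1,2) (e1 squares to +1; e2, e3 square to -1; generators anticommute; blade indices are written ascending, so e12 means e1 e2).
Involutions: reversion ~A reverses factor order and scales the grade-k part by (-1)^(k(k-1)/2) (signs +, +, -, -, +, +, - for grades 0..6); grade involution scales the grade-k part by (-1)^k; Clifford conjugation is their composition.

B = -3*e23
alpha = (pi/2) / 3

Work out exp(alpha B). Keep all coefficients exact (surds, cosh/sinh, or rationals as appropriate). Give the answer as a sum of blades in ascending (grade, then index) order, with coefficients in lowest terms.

B^2 = (-3)^2*(e23)^2 = 9*(-1) = -9 (a basis 2-blade squares to minus the product of its generators' squares).
B^2 = -9 — B^2 < 0, so the exponential closes trigonometrically: l = 3, alpha*l = pi/2, so exp(alpha B) = cos(pi/2) + (sin(pi/2)/3)*B = 0 + (1/3)*B.
Answer: -e23


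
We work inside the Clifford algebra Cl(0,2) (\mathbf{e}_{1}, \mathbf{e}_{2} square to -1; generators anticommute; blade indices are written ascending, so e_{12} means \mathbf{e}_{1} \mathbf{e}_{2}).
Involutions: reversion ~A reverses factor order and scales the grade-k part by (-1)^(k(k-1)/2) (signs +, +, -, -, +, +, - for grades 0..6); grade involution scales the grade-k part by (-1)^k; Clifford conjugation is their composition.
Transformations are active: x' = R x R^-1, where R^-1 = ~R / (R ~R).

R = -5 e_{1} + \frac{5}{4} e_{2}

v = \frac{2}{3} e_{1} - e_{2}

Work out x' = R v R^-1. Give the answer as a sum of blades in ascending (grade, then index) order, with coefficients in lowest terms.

~R = -5 e_{1} + \frac{5}{4} e_{2}, and R ~R = -\frac{425}{16}, so R^-1 = ~R / (-\frac{425}{16}).
R v = \frac{55}{12} + \frac{25}{6} e_{12}
Answer: \frac{18}{17} e_{1} + \frac{29}{51} e_{2}


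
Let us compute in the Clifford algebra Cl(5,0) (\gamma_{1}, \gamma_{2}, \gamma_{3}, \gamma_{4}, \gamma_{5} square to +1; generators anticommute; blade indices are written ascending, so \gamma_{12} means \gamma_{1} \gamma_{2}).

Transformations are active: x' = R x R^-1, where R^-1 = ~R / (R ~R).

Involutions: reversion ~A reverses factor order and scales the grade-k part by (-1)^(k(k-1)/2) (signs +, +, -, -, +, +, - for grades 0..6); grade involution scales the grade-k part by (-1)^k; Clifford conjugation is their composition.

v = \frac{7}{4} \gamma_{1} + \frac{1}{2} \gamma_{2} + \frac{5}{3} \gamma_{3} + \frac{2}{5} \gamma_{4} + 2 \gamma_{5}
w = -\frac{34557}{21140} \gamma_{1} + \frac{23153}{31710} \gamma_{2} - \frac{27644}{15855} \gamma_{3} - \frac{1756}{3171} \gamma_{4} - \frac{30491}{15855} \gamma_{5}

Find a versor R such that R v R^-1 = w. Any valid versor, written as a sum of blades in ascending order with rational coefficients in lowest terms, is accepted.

Reasoning: v^2 = w^2 = \frac{36901}{3600} since conjugation preserves the quadratic form; R = v + w = \frac{1219}{10570} \gamma_{1} + \frac{19504}{15855} \gamma_{2} - \frac{1219}{15855} \gamma_{3} - \frac{2438}{15855} \gamma_{4} + \frac{1219}{15855} \gamma_{5} is then valid when invertible, keeping its own part and reversing (v - w)/2.
Answer: \frac{1219}{10570} \gamma_{1} + \frac{19504}{15855} \gamma_{2} - \frac{1219}{15855} \gamma_{3} - \frac{2438}{15855} \gamma_{4} + \frac{1219}{15855} \gamma_{5}


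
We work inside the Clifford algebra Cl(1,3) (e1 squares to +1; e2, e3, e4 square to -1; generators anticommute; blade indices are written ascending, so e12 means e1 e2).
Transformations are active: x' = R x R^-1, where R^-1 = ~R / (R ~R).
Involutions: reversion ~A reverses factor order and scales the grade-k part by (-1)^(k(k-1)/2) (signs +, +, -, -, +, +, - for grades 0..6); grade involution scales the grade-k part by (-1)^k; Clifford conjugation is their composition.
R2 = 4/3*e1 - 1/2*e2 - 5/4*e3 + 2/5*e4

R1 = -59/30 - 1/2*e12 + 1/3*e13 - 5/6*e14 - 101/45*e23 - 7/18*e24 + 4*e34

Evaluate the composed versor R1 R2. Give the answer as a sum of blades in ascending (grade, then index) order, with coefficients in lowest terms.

Distribute over the terms of R2 (each basis-blade product reordered to ascending indices, repeated generators contracted through their squares):
R1 (4/3*e1) = -118/45*e1 + 2/3*e2 - 4/9*e3 + 10/9*e4 - 404/135*e123 - 14/27*e124 + 16/3*e134
R1 (-1/2*e2) = -1/4*e1 + 59/60*e2 + 101/90*e3 + 7/36*e4 + 1/6*e123 - 5/12*e124 - 2*e234
R1 (-5/4*e3) = 5/12*e1 - 101/36*e2 + 59/24*e3 - 5*e4 + 5/8*e123 - 25/24*e134 - 35/72*e234
R1 (2/5*e4) = 1/3*e1 + 7/45*e2 - 8/5*e3 - 59/75*e4 - 1/5*e124 + 2/15*e134 - 202/225*e234
Summing the partial products and collecting blades:
Answer: -191/90*e1 - e2 + 553/360*e3 - 4033/900*e4 - 2377/1080*e123 - 613/540*e124 + 177/40*e134 - 6091/1800*e234


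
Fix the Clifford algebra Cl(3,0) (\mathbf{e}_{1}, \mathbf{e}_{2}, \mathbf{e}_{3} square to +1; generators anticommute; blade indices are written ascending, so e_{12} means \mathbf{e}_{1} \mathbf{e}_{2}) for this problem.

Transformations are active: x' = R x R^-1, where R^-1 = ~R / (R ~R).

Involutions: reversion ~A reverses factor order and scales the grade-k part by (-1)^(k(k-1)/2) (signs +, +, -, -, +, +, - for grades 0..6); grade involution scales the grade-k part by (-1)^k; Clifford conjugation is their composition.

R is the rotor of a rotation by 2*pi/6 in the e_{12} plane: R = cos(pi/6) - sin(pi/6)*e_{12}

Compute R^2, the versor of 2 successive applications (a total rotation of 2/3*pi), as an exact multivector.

Half-angle bookkeeping: 2 applications in e_{12} add up to rotor phase 2*pi/6 = \frac{\pi}{3}, so R^2 = cos(\frac{\pi}{3}) - sin(\frac{\pi}{3})*e_{12}.
cos(\frac{\pi}{3}) = \frac{1}{2} and sin(\frac{\pi}{3}) = \frac{\sqrt{3}}{2}, so R^2 = \frac{1}{2} - \frac{\sqrt{3}}{2} e_{12}. The net rotation is 2/3*pi; the rotor keeps the half-angle phase exactly.
Answer: \frac{1}{2} - \frac{\sqrt{3}}{2} e_{12}


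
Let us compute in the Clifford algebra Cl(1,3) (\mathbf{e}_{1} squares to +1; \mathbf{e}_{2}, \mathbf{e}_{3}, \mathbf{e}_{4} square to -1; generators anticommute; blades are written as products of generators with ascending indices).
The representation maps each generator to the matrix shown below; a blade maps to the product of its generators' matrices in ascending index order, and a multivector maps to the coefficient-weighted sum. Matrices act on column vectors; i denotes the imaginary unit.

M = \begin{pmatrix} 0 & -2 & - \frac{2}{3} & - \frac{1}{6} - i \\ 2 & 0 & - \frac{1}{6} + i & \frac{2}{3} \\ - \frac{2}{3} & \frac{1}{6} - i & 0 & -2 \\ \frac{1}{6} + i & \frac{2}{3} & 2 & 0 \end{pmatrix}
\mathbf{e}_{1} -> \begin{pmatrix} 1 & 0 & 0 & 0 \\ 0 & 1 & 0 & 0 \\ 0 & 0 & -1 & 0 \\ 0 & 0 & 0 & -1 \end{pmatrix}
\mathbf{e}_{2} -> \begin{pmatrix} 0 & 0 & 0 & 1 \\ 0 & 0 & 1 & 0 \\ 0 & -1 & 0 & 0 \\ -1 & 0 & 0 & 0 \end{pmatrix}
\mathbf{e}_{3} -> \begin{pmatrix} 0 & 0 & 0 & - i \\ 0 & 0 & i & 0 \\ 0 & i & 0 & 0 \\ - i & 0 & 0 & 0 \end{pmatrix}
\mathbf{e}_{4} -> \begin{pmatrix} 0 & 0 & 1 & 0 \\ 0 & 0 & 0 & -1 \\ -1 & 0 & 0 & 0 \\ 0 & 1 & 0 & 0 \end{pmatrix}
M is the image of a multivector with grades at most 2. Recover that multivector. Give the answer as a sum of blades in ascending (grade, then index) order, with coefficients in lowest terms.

Method: the blade images are trace-orthogonal — tr(rho(e_A) rho(e_B)^-1) = 4 if A = B and 0 otherwise — and rho(e_A)^-1 = (e_A)^2 * rho(e_A) with (e_A)^2 = +1 or -1, so the coefficient of e_A in the preimage is (e_A)^2 * tr(M rho(e_A))/4.
Nonzero projections over blades of grade <= 2: e_{2}: (e_{2})^2 = -1, tr(M rho(e_{2})) = \frac{2}{3}, coefficient -\frac{1}{6}; e_{1} e_{3}: (e_{1} e_{3})^2 = +1, tr(M rho(e_{1} e_{3})) = 4, coefficient 1; e_{1} e_{4}: (e_{1} e_{4})^2 = +1, tr(M rho(e_{1} e_{4})) = - \frac{8}{3}, coefficient -\frac{2}{3}; e_{2} e_{4}: (e_{2} e_{4})^2 = -1, tr(M rho(e_{2} e_{4})) = 8, coefficient -2. Every other blade of grade <= 2 projects to 0.
Answer: -\frac{1}{6} e_{2} + e_{1} e_{3} - \frac{2}{3} e_{1} e_{4} - 2 e_{2} e_{4}


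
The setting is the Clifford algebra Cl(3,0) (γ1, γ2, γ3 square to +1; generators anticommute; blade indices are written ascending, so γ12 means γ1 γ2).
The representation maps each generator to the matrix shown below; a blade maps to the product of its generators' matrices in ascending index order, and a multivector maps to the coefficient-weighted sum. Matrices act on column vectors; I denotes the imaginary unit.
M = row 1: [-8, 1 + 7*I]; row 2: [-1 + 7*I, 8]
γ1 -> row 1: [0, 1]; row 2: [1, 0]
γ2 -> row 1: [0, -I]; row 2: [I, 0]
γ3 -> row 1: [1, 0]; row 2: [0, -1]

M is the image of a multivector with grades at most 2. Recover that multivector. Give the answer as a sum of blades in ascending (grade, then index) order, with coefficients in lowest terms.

Method: 1, rho(γ1), rho(γ2), rho(γ3) form a trace-orthogonal basis of the 2x2 complex matrices (tr(X Y) = 2 if X = Y, else 0), so M = m0*1 + m1*rho(γ1) + m2*rho(γ2) + m3*rho(γ3) with m0 = tr(M)/2 = 0, m1 = tr(M rho(γ1))/2 = 7*I, m2 = tr(M rho(γ2))/2 = I, m3 = tr(M rho(γ3))/2 = -8.
Multiplying table entries, the bivector images are rho(γ12) = I*rho(γ3), rho(γ13) = -I*rho(γ2), rho(γ23) = I*rho(γ1); with real blade coefficients the real parts of m0..m3 are the coefficients of 1, γ1, γ2, γ3 and the imaginary parts give the bivectors (γ23: Im m1, γ13: -Im m2, γ12: Im m3).
Answer: -8*γ3 - γ13 + 7*γ23


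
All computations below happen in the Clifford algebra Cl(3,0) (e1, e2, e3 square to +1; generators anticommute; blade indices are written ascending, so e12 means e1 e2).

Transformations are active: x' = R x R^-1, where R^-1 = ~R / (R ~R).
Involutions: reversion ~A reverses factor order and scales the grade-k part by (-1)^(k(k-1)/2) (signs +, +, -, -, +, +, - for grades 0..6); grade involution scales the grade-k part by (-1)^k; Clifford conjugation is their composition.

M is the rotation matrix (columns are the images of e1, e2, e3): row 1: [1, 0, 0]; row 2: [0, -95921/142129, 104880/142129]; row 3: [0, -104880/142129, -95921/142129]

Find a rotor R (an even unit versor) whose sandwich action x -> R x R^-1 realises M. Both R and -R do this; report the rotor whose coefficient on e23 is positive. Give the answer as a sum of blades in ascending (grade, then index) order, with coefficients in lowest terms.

Method: write R = a + b12*e12 + b13*e13 + b23*e23 with a^2 + b12^2 + b13^2 + b23^2 = 1 (so R^-1 = ~R). Expanding the columns R e_j ~R gives tr M = 4a^2 - 1 and, from the antisymmetric part, M21 - M12 = -4a*b12, M13 - M31 = 4a*b13, M32 - M23 = -4a*b23.
Here tr M = -49713/142129, so a^2 = (1 + tr M)/4 = 23104/142129 and a = ±152/377. Taking a = 152/377: M21 - M12 = 0, M13 - M31 = 0, M32 - M23 = -209760/142129, giving b12 = 0, b13 = 0, b23 = 345/377, i.e. R = 152/377 + 345/377*e23.
Its e23 coefficient is already positive.
Answer: 152/377 + 345/377*e23. Sheet selection: the two-to-one cover makes ±R indistinguishable at the matrix level (trace -49713/142129), so uniqueness comes from the required sign on e23.


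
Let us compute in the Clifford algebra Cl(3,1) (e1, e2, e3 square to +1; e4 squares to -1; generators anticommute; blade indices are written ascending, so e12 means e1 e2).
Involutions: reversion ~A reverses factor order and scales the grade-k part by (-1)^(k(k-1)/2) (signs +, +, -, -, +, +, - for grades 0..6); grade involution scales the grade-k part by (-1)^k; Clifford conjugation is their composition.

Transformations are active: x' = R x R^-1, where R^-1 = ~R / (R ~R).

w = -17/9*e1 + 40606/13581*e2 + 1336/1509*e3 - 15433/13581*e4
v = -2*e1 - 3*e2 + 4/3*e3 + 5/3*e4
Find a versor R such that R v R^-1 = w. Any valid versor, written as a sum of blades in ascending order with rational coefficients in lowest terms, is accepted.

Why this works: both vectors square to 12, so q(v) = q(w) and R = v + w = -35/9*e1 - 137/13581*e2 + 1116/503*e3 + 7202/13581*e4 carries v to w — its own direction survives, the complement (v - w)/2 flips.
Answer: -35/9*e1 - 137/13581*e2 + 1116/503*e3 + 7202/13581*e4


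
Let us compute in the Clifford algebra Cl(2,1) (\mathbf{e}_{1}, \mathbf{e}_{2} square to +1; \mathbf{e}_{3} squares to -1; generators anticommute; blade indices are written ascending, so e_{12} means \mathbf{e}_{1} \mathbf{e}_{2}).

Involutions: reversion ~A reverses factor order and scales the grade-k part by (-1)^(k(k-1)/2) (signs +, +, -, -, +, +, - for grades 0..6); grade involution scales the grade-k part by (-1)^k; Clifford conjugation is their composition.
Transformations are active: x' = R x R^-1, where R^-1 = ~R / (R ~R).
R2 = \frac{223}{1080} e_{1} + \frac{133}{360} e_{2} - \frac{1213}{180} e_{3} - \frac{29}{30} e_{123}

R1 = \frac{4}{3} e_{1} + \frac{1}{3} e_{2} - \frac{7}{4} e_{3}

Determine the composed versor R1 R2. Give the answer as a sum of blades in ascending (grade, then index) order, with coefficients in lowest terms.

Distribute over the terms of R1 (each basis-blade product reordered to ascending indices, repeated generators contracted through their squares):
(\frac{4}{3} e_{1}) R2 = \frac{223}{810} + \frac{133}{270} e_{12} - \frac{1213}{135} e_{13} - \frac{58}{45} e_{23}
(\frac{1}{3} e_{2}) R2 = \frac{133}{1080} - \frac{223}{3240} e_{12} + \frac{29}{90} e_{13} - \frac{1213}{540} e_{23}
(-\frac{7}{4} e_{3}) R2 = -\frac{8491}{720} - \frac{203}{120} e_{12} + \frac{1561}{4320} e_{13} + \frac{931}{1440} e_{23}
Summing the partial products and collecting blades:
Answer: -\frac{73837}{6480} - \frac{1027}{810} e_{12} - \frac{35863}{4320} e_{13} - \frac{12479}{4320} e_{23}


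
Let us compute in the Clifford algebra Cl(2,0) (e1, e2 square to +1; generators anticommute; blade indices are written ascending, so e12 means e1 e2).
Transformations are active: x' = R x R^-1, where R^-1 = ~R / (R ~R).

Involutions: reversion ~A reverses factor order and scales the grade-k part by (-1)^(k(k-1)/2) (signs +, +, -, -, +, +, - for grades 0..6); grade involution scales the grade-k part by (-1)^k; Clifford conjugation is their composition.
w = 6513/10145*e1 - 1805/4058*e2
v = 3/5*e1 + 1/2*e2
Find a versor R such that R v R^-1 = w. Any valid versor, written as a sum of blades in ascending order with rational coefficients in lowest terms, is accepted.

Here q(v) = q(w) = 61/100; the classical choice R = v + w = 2520/2029*e1 + 112/2029*e2 then realises v -> w under the sandwich.
Answer: 2520/2029*e1 + 112/2029*e2


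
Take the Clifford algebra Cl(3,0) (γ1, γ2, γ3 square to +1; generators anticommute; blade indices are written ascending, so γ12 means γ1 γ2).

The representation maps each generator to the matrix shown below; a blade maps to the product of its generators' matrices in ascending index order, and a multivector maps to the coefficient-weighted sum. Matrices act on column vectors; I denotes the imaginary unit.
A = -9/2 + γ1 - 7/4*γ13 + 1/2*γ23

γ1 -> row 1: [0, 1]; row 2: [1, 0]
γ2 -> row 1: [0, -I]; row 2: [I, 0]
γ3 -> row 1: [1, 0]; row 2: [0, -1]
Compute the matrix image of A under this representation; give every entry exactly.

Bivector images (products of the table entries): rho(γ13) = rho(γ1)rho(γ3) = row 1: [0, -1]; row 2: [1, 0]; rho(γ23) = rho(γ2)rho(γ3) = row 1: [0, I]; row 2: [I, 0].
M = (-9/2)*1 + (1)*rho(γ1) + (-7/4)*rho(γ13) + (1/2)*rho(γ23), summed entrywise (1 is the identity matrix):
Answer: row 1: [-9/2, 11/4 + I/2]; row 2: [-3/4 + I/2, -9/2]


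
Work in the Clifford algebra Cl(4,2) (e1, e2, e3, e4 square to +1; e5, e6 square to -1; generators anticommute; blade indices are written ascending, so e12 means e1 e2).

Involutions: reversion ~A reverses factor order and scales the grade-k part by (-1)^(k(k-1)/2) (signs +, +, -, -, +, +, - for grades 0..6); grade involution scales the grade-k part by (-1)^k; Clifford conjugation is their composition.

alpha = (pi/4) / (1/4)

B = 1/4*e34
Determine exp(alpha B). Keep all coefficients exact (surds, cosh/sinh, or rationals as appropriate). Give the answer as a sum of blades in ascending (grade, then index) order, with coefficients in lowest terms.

B^2 = (1/4)^2*(e34)^2 = 1/16*(-1) = -1/16 (a basis 2-blade squares to minus the product of its generators' squares).
B^2 = -1/16 — a negative square means the series sums to a rotation: l = 1/4, alpha*l = pi/4, so exp(alpha B) = cos(pi/4) + (sin(pi/4)/(1/4))*B = sqrt(2)/2 + (2*sqrt(2))*B.
Answer: sqrt(2)/2 + sqrt(2)/2*e34


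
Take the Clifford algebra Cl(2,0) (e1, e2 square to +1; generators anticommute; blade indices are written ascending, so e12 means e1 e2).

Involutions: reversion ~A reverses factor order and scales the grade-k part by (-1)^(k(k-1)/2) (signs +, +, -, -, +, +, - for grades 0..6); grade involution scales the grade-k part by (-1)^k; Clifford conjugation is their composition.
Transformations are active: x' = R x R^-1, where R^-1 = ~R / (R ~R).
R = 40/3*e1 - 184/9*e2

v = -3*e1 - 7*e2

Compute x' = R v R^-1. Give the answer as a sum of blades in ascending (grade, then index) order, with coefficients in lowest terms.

~R = 40/3*e1 - 184/9*e2, and R ~R = 48256/81, so R^-1 = ~R / (48256/81).
R v = 928/9 - 464/3*e12
Answer: 99/13*e1 - 1/13*e2


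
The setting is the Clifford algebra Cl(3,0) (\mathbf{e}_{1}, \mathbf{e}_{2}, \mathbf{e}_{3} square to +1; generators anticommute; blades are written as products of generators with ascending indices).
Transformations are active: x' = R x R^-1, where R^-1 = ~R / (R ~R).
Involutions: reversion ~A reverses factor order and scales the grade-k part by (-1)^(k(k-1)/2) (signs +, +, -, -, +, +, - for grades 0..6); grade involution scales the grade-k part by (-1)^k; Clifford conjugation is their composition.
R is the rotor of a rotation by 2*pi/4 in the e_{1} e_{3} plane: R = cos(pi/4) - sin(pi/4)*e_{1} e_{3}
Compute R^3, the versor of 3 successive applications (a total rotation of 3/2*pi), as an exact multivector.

The rotor phase is half the rotation angle and phases add under composition, so 3 steps in the e_{1} e_{3} plane accumulate phase 3*(pi/4) = \frac{3 \pi}{4}: R^3 = cos(\frac{3 \pi}{4}) - sin(\frac{3 \pi}{4})*e_{1} e_{3}.
cos(\frac{3 \pi}{4}) = - \frac{\sqrt{2}}{2} and sin(\frac{3 \pi}{4}) = \frac{\sqrt{2}}{2}, so R^3 = - \frac{\sqrt{2}}{2} - \frac{\sqrt{2}}{2} e_{1} e_{3}. The net rotation is 3/2*pi; the rotor keeps the half-angle phase exactly.
Answer: - \frac{\sqrt{2}}{2} - \frac{\sqrt{2}}{2} e_{1} e_{3}


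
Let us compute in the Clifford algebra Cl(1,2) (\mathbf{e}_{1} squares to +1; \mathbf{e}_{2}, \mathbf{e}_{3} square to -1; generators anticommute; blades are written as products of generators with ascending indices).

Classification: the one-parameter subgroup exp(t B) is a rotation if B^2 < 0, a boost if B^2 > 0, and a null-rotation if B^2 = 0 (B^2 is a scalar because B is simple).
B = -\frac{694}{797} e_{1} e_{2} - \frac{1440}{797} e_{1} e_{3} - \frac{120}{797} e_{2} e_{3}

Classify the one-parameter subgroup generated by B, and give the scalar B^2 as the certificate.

B^2 term by term: the squares give (-\frac{694}{797})^2*(e_{1} e_{2})^2 + (-\frac{1440}{797})^2*(e_{1} e_{3})^2 + (-\frac{120}{797})^2*(e_{2} e_{3})^2 = \frac{481636}{635209}*(+1) + \frac{2073600}{635209}*(+1) + \frac{14400}{635209}*(-1) = 4 (each basis 2-blade squares to minus the product of its generators' squares); cross terms between blades sharing an index anticommute and cancel. So B^2 = 4.
Answer: boost, certificate B^2 = 4. Certificate logic: 4 is a conjugation-invariant scalar, so its sign fixes rotation versus boost versus null-rotation outright.


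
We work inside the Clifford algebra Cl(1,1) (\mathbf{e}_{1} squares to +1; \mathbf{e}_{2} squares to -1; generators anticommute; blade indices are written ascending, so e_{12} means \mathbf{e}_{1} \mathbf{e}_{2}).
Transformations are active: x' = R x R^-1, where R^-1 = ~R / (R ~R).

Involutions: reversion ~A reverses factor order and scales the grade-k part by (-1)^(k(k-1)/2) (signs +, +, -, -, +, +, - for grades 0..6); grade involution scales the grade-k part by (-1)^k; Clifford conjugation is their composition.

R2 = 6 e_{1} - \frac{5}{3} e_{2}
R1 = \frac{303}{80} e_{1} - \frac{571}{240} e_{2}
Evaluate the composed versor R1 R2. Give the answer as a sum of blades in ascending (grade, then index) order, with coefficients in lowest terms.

Distribute over the terms of R1 (each basis-blade product reordered to ascending indices, repeated generators contracted through their squares):
(\frac{303}{80} e_{1}) R2 = \frac{909}{40} - \frac{101}{16} e_{12}
(-\frac{571}{240} e_{2}) R2 = -\frac{571}{144} + \frac{571}{40} e_{12}
Summing the partial products and collecting blades:
Answer: \frac{13507}{720} + \frac{637}{80} e_{12}


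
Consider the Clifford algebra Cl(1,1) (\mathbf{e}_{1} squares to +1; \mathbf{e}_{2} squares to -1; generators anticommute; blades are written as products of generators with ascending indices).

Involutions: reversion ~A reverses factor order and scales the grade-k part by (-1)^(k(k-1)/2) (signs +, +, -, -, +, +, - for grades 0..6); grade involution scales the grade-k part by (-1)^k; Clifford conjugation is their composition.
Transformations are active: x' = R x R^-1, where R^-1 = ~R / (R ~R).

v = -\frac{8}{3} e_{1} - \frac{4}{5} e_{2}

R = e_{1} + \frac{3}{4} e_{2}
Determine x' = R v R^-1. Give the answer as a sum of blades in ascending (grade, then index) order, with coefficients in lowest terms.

~R = e_{1} + \frac{3}{4} e_{2}, and R ~R = \frac{7}{16}, so R^-1 = ~R / (\frac{7}{16}).
R v = -\frac{31}{15} + \frac{6}{5} e_{1} e_{2}
Answer: -\frac{712}{105} e_{1} - \frac{44}{7} e_{2}


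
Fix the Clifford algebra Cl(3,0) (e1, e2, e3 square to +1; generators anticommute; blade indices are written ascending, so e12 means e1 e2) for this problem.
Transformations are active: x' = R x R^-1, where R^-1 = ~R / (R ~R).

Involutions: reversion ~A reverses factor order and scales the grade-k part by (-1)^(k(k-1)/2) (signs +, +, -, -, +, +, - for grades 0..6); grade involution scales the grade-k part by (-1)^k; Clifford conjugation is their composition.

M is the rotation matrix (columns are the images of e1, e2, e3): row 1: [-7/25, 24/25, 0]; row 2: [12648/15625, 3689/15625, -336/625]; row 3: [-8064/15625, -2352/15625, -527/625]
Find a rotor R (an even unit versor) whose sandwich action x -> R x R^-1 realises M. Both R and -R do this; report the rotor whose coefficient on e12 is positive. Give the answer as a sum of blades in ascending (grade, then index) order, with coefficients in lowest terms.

Method: write R = a + b12*e12 + b13*e13 + b23*e23 with a^2 + b12^2 + b13^2 + b23^2 = 1 (so R^-1 = ~R). Expanding the columns R e_j ~R gives tr M = 4a^2 - 1 and, from the antisymmetric part, M21 - M12 = -4a*b12, M13 - M31 = 4a*b13, M32 - M23 = -4a*b23.
Here tr M = -13861/15625, so a^2 = (1 + tr M)/4 = 441/15625 and a = ±21/125. Taking a = 21/125: M21 - M12 = -2352/15625, M13 - M31 = 8064/15625, M32 - M23 = 6048/15625, giving b12 = 28/125, b13 = 96/125, b23 = -72/125, i.e. R = 21/125 + 28/125*e12 + 96/125*e13 - 72/125*e23.
Its e12 coefficient is already positive.
Answer: 21/125 + 28/125*e12 + 96/125*e13 - 72/125*e23. Sheet selection: the two-to-one cover makes ±R indistinguishable at the matrix level (trace -13861/15625), so uniqueness comes from the required sign on e12.


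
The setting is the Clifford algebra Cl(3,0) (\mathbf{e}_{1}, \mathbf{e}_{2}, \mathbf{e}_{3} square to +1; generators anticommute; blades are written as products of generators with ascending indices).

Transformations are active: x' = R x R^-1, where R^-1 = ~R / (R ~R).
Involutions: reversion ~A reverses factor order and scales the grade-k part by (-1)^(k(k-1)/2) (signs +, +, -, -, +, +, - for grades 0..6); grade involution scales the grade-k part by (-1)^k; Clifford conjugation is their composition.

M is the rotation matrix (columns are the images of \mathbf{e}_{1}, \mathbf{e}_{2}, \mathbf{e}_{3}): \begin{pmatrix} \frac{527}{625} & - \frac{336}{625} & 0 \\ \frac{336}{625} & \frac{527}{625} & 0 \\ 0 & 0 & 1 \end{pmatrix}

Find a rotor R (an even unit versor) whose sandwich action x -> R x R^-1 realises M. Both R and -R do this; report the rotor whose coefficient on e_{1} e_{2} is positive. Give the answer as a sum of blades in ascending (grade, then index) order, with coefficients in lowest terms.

Method: write R = a + b12*e_{1} e_{2} + b13*e_{1} e_{3} + b23*e_{2} e_{3} with a^2 + b12^2 + b13^2 + b23^2 = 1 (so R^-1 = ~R). Expanding the columns R e_j ~R gives tr M = 4a^2 - 1 and, from the antisymmetric part, M21 - M12 = -4a*b12, M13 - M31 = 4a*b13, M32 - M23 = -4a*b23.
Here tr M = \frac{1679}{625}, so a^2 = (1 + tr M)/4 = \frac{576}{625} and a = ±\frac{24}{25}. Taking a = \frac{24}{25}: M21 - M12 = \frac{672}{625}, M13 - M31 = 0, M32 - M23 = 0, giving b12 = -\frac{7}{25}, b13 = 0, b23 = 0, i.e. R = \frac{24}{25} - \frac{7}{25} e_{1} e_{2}.
Its e_{1} e_{2} coefficient is negative, so report the other preimage -R.
Answer: -\frac{24}{25} + \frac{7}{25} e_{1} e_{2}. Recall the cover is two-to-one: with M of trace \frac{1679}{625}, both preimages act alike, and the stated e_{1} e_{2} sign chooses the sheet.


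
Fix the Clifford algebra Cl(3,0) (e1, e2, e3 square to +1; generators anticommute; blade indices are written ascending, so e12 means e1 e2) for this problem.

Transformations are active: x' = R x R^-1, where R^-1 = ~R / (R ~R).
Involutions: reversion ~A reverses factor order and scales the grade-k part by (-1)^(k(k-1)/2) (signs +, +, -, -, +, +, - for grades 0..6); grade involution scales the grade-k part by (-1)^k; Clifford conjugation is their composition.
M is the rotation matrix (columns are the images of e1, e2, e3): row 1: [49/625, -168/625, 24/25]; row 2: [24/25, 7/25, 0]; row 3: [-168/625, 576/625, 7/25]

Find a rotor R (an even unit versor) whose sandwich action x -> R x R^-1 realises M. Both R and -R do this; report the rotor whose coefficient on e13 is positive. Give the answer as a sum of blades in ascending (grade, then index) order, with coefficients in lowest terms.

Method: write R = a + b12*e12 + b13*e13 + b23*e23 with a^2 + b12^2 + b13^2 + b23^2 = 1 (so R^-1 = ~R). Expanding the columns R e_j ~R gives tr M = 4a^2 - 1 and, from the antisymmetric part, M21 - M12 = -4a*b12, M13 - M31 = 4a*b13, M32 - M23 = -4a*b23.
Here tr M = 399/625, so a^2 = (1 + tr M)/4 = 256/625 and a = ±16/25. Taking a = 16/25: M21 - M12 = 768/625, M13 - M31 = 768/625, M32 - M23 = 576/625, giving b12 = -12/25, b13 = 12/25, b23 = -9/25, i.e. R = 16/25 - 12/25*e12 + 12/25*e13 - 9/25*e23.
Its e13 coefficient is already positive.
Answer: 16/25 - 12/25*e12 + 12/25*e13 - 9/25*e23. Uniqueness: Spin(3) -> SO(3) maps R and -R to the same rotation of trace 399/625; fixing the sign of the e13 coefficient removes the ambiguity.


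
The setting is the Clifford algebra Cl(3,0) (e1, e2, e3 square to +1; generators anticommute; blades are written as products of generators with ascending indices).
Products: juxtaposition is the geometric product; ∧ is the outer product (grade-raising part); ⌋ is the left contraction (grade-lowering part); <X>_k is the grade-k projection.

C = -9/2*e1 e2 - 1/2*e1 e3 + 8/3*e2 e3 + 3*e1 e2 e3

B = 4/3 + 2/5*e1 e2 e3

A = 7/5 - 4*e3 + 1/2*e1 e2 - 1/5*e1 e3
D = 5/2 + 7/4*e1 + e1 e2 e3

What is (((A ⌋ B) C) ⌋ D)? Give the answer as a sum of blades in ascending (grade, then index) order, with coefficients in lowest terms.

step 1: 28/15 - 2/25*e2 - 1/5*e3 - 8/5*e1 e2 + 14/25*e1 e2 e3
step 2: -222/25 - 293/150*e1 + 19/75*e2 + 533/75*e3 - 9*e1 e2 - 124/25*e1 e3 + 188/45*e2 e3 + 323/50*e1 e2 e3
step 3: -19247/600 - 8873/450*e1 - 124/25*e2 + 9*e3 + 533/75*e1 e2 - 19/75*e1 e3 - 293/150*e2 e3 - 222/25*e1 e2 e3
Answer: -19247/600 - 8873/450*e1 - 124/25*e2 + 9*e3 + 533/75*e1 e2 - 19/75*e1 e3 - 293/150*e2 e3 - 222/25*e1 e2 e3


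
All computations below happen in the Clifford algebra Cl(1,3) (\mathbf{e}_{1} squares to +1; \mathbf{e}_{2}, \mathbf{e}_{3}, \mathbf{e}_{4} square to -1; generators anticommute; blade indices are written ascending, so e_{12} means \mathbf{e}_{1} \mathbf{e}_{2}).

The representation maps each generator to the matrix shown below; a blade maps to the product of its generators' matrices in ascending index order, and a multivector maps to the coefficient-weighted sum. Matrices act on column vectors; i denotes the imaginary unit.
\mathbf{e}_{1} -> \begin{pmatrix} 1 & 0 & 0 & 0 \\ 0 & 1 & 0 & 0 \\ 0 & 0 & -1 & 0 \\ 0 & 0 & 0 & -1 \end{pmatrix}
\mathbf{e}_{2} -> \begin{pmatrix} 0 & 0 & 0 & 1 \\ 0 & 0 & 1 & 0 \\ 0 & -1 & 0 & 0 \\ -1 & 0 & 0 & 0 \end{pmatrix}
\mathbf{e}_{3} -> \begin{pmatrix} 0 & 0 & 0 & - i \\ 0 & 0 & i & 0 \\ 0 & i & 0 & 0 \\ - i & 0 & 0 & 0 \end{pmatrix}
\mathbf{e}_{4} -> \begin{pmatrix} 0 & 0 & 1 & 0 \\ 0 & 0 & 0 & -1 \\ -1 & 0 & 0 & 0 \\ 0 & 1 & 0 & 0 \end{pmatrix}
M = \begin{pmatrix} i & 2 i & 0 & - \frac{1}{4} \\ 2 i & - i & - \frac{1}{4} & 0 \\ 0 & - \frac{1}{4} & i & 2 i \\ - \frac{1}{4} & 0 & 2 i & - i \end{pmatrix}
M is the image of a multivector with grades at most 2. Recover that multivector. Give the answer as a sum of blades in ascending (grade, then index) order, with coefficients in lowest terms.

Method: the blade images are trace-orthogonal — tr(rho(e_A) rho(e_B)^-1) = 4 if A = B and 0 otherwise — and rho(e_A)^-1 = (e_A)^2 * rho(e_A) with (e_A)^2 = +1 or -1, so the coefficient of e_A in the preimage is (e_A)^2 * tr(M rho(e_A))/4.
Nonzero projections over blades of grade <= 2: e_{12}: (e_{12})^2 = +1, tr(M rho(e_{12})) = -1, coefficient -\frac{1}{4}; e_{23}: (e_{23})^2 = -1, tr(M rho(e_{23})) = 4, coefficient -1; e_{34}: (e_{34})^2 = -1, tr(M rho(e_{34})) = 8, coefficient -2. Every other blade of grade <= 2 projects to 0.
Answer: -\frac{1}{4} e_{12} - e_{23} - 2 e_{34}


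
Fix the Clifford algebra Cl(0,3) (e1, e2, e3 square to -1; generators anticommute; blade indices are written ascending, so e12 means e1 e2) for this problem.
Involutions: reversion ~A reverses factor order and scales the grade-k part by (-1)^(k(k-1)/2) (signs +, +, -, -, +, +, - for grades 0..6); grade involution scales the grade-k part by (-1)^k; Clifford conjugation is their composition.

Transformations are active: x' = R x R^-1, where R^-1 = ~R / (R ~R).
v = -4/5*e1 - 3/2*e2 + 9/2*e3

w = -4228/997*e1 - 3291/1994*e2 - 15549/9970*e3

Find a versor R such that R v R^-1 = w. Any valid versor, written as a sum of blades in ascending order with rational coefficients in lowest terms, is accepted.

Since q(v) = q(w) = -1157/50, the sum R = v + w = -25128/4985*e1 - 3141/997*e2 + 14658/4985*e3 does the job whenever invertible.
Answer: -25128/4985*e1 - 3141/997*e2 + 14658/4985*e3


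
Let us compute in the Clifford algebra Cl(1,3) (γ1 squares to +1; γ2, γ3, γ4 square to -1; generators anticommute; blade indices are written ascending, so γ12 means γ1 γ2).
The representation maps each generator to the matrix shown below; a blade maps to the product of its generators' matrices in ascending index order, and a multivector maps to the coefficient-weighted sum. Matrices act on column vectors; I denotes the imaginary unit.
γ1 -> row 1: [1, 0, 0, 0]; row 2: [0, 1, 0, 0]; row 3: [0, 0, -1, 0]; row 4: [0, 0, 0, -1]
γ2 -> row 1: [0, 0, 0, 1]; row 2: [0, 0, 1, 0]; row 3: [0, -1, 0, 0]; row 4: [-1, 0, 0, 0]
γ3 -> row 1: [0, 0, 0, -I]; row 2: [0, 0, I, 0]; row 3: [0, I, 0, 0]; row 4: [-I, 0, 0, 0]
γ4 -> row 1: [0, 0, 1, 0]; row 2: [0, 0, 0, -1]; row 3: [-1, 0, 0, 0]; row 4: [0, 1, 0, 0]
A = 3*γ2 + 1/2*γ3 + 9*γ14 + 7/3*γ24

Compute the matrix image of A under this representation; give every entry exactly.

Bivector images (products of the table entries): rho(γ14) = rho(γ1)rho(γ4) = row 1: [0, 0, 1, 0]; row 2: [0, 0, 0, -1]; row 3: [1, 0, 0, 0]; row 4: [0, -1, 0, 0]; rho(γ24) = rho(γ2)rho(γ4) = row 1: [0, 1, 0, 0]; row 2: [-1, 0, 0, 0]; row 3: [0, 0, 0, 1]; row 4: [0, 0, -1, 0].
M = (3)*rho(γ2) + (1/2)*rho(γ3) + (9)*rho(γ14) + (7/3)*rho(γ24), summed entrywise:
Answer: row 1: [0, 7/3, 9, 3 - I/2]; row 2: [-7/3, 0, 3 + I/2, -9]; row 3: [9, -3 + I/2, 0, 7/3]; row 4: [-3 - I/2, -9, -7/3, 0]


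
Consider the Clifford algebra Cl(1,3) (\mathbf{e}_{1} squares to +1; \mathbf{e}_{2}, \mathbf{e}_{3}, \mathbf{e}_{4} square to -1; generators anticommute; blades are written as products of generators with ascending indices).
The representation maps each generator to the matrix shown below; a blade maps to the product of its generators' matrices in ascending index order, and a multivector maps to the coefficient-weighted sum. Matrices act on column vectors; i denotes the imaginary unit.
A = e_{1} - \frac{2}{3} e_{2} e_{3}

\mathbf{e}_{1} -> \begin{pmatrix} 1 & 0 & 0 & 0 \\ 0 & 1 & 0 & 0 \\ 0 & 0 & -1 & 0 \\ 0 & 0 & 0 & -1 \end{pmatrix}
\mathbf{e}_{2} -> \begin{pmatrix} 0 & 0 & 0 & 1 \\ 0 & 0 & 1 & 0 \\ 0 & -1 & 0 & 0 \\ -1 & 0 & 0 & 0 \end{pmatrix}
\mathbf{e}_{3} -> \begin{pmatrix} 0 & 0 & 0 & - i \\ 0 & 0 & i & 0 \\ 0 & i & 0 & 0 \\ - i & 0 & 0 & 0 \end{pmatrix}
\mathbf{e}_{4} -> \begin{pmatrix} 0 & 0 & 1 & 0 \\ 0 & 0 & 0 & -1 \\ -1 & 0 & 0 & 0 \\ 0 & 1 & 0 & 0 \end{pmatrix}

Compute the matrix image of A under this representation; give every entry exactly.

Bivector images (products of the table entries): rho(e_{2} e_{3}) = rho(\mathbf{e}_{2})rho(\mathbf{e}_{3}) = \begin{pmatrix} - i & 0 & 0 & 0 \\ 0 & i & 0 & 0 \\ 0 & 0 & - i & 0 \\ 0 & 0 & 0 & i \end{pmatrix}.
M = (1)*rho(e_{1}) + (-\frac{2}{3})*rho(e_{2} e_{3}), summed entrywise:
Answer: \begin{pmatrix} 1 + \frac{2 i}{3} & 0 & 0 & 0 \\ 0 & 1 - \frac{2 i}{3} & 0 & 0 \\ 0 & 0 & -1 + \frac{2 i}{3} & 0 \\ 0 & 0 & 0 & -1 - \frac{2 i}{3} \end{pmatrix}


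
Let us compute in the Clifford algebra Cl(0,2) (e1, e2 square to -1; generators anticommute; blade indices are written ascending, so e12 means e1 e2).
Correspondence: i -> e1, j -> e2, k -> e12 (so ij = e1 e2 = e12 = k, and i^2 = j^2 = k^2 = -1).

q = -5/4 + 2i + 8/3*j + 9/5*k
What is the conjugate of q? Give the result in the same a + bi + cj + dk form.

In blades: q = -5/4 + 2*e1 + 8/3*e2 + 9/5*e12.
Conjugation here is Clifford conjugation: the scalar is fixed and the grade-1 and grade-2 blades all flip sign, giving -5/4 - 2*e1 - 8/3*e2 - 9/5*e12; translating back:
Answer: -5/4 - 2i - 8/3*j - 9/5*k


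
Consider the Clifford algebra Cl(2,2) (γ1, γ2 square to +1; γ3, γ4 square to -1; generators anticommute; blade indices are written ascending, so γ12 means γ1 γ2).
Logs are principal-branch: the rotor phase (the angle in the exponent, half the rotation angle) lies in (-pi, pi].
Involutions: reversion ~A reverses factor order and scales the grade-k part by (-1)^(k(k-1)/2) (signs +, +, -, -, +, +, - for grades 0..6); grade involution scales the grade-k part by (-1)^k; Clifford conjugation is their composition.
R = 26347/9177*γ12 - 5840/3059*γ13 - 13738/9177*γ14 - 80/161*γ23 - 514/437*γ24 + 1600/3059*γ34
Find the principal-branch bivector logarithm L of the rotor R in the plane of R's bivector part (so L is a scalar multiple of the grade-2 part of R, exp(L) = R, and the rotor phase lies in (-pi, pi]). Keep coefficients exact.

The scalar part of R is 0, and that scalar determines the rotor phase on the principal branch; recovering the unit plane as bivector-part over sine of the phase gives L = phase * plane.
Concretely: cos(phase) = 0 gives phase = ±pi/2, and since phase/sin(phase) is even the sign is immaterial: L = (phase/sin(phase)) * <R>_2 = (pi/2) * <R>_2.
Answer: 26347*pi/18354*γ12 - 2920*pi/3059*γ13 - 6869*pi/9177*γ14 - 40*pi/161*γ23 - 257*pi/437*γ24 + 800*pi/3059*γ34


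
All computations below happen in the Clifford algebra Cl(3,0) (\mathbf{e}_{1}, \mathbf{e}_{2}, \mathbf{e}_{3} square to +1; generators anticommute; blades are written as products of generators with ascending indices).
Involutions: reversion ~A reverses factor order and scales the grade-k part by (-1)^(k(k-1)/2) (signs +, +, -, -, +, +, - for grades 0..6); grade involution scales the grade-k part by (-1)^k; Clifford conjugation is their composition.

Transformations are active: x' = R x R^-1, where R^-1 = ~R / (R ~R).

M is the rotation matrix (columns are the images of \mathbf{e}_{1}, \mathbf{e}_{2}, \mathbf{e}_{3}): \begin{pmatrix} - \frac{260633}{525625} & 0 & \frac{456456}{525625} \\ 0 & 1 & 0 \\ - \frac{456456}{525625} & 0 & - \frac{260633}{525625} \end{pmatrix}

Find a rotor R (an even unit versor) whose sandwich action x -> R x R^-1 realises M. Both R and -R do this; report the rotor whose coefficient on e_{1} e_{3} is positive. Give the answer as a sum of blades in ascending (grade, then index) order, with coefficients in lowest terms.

Method: write R = a + b12*e_{1} e_{2} + b13*e_{1} e_{3} + b23*e_{2} e_{3} with a^2 + b12^2 + b13^2 + b23^2 = 1 (so R^-1 = ~R). Expanding the columns R e_j ~R gives tr M = 4a^2 - 1 and, from the antisymmetric part, M21 - M12 = -4a*b12, M13 - M31 = 4a*b13, M32 - M23 = -4a*b23.
Here tr M = \frac{4359}{525625}, so a^2 = (1 + tr M)/4 = \frac{132496}{525625} and a = ±\frac{364}{725}. Taking a = \frac{364}{725}: M21 - M12 = 0, M13 - M31 = \frac{912912}{525625}, M32 - M23 = 0, giving b12 = 0, b13 = \frac{627}{725}, b23 = 0, i.e. R = \frac{364}{725} + \frac{627}{725} e_{1} e_{3}.
Its e_{1} e_{3} coefficient is already positive.
Answer: \frac{364}{725} + \frac{627}{725} e_{1} e_{3}. Recall the cover is two-to-one: with M of trace \frac{4359}{525625}, both preimages act alike, and the stated e_{1} e_{3} sign chooses the sheet.
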